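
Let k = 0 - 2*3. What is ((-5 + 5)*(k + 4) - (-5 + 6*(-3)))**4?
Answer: 279841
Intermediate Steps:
k = -6 (k = 0 - 6 = -6)
((-5 + 5)*(k + 4) - (-5 + 6*(-3)))**4 = ((-5 + 5)*(-6 + 4) - (-5 + 6*(-3)))**4 = (0*(-2) - (-5 - 18))**4 = (0 - 1*(-23))**4 = (0 + 23)**4 = 23**4 = 279841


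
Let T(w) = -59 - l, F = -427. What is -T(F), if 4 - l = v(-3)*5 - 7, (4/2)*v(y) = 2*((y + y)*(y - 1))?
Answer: -50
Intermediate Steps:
v(y) = 2*y*(-1 + y) (v(y) = (2*((y + y)*(y - 1)))/2 = (2*((2*y)*(-1 + y)))/2 = (2*(2*y*(-1 + y)))/2 = (4*y*(-1 + y))/2 = 2*y*(-1 + y))
l = -109 (l = 4 - ((2*(-3)*(-1 - 3))*5 - 7) = 4 - ((2*(-3)*(-4))*5 - 7) = 4 - (24*5 - 7) = 4 - (120 - 7) = 4 - 1*113 = 4 - 113 = -109)
T(w) = 50 (T(w) = -59 - 1*(-109) = -59 + 109 = 50)
-T(F) = -1*50 = -50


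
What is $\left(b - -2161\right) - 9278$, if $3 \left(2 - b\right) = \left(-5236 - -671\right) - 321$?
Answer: $- \frac{16459}{3} \approx -5486.3$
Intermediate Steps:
$b = \frac{4892}{3}$ ($b = 2 - \frac{\left(-5236 - -671\right) - 321}{3} = 2 - \frac{\left(-5236 + 671\right) - 321}{3} = 2 - \frac{-4565 - 321}{3} = 2 - - \frac{4886}{3} = 2 + \frac{4886}{3} = \frac{4892}{3} \approx 1630.7$)
$\left(b - -2161\right) - 9278 = \left(\frac{4892}{3} - -2161\right) - 9278 = \left(\frac{4892}{3} + 2161\right) - 9278 = \frac{11375}{3} - 9278 = - \frac{16459}{3}$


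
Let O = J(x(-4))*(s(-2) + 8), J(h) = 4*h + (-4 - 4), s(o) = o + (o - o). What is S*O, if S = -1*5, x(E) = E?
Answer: 720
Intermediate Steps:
S = -5
s(o) = o (s(o) = o + 0 = o)
J(h) = -8 + 4*h (J(h) = 4*h - 8 = -8 + 4*h)
O = -144 (O = (-8 + 4*(-4))*(-2 + 8) = (-8 - 16)*6 = -24*6 = -144)
S*O = -5*(-144) = 720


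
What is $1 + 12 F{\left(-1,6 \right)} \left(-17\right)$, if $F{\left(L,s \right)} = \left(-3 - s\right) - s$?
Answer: $3061$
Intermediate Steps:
$F{\left(L,s \right)} = -3 - 2 s$
$1 + 12 F{\left(-1,6 \right)} \left(-17\right) = 1 + 12 \left(-3 - 12\right) \left(-17\right) = 1 + 12 \left(-15\right) \left(-17\right) = 1 - -3060 = 1 + 3060 = 3061$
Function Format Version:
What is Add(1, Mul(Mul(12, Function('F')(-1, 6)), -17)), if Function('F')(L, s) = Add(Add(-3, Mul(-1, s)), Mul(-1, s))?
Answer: 3061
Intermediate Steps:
Function('F')(L, s) = Add(-3, Mul(-2, s))
Add(1, Mul(Mul(12, Function('F')(-1, 6)), -17)) = Add(1, Mul(Mul(12, Add(-3, Mul(-2, 6))), -17)) = Add(1, Mul(Mul(12, Add(-3, -12)), -17)) = Add(1, Mul(Mul(12, -15), -17)) = Add(1, Mul(-180, -17)) = Add(1, 3060) = 3061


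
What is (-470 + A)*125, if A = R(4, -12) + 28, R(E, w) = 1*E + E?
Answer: -54250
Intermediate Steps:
R(E, w) = 2*E (R(E, w) = E + E = 2*E)
A = 36 (A = 2*4 + 28 = 8 + 28 = 36)
(-470 + A)*125 = (-470 + 36)*125 = -434*125 = -54250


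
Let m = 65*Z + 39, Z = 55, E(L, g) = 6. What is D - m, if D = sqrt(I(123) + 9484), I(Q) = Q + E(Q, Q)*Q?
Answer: -3614 + sqrt(10345) ≈ -3512.3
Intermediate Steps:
I(Q) = 7*Q (I(Q) = Q + 6*Q = 7*Q)
m = 3614 (m = 65*55 + 39 = 3575 + 39 = 3614)
D = sqrt(10345) (D = sqrt(7*123 + 9484) = sqrt(861 + 9484) = sqrt(10345) ≈ 101.71)
D - m = sqrt(10345) - 1*3614 = sqrt(10345) - 3614 = -3614 + sqrt(10345)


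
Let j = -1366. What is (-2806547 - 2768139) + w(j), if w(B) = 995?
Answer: -5573691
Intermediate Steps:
(-2806547 - 2768139) + w(j) = (-2806547 - 2768139) + 995 = -5574686 + 995 = -5573691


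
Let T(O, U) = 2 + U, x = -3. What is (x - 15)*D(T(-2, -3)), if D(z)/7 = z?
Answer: 126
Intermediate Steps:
D(z) = 7*z
(x - 15)*D(T(-2, -3)) = (-3 - 15)*(7*(2 - 3)) = -126*(-1) = -18*(-7) = 126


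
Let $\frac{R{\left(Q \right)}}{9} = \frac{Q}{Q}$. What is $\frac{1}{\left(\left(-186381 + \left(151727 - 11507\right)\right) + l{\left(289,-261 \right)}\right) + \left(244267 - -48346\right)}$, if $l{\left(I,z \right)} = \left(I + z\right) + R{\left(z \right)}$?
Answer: $\frac{1}{246489} \approx 4.057 \cdot 10^{-6}$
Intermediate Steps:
$R{\left(Q \right)} = 9$ ($R{\left(Q \right)} = 9 \frac{Q}{Q} = 9 \cdot 1 = 9$)
$l{\left(I,z \right)} = 9 + I + z$ ($l{\left(I,z \right)} = \left(I + z\right) + 9 = 9 + I + z$)
$\frac{1}{\left(\left(-186381 + \left(151727 - 11507\right)\right) + l{\left(289,-261 \right)}\right) + \left(244267 - -48346\right)} = \frac{1}{\left(\left(-186381 + \left(151727 - 11507\right)\right) + \left(9 + 289 - 261\right)\right) + \left(244267 - -48346\right)} = \frac{1}{\left(\left(-186381 + \left(151727 - 11507\right)\right) + 37\right) + \left(244267 + 48346\right)} = \frac{1}{\left(\left(-186381 + 140220\right) + 37\right) + 292613} = \frac{1}{\left(-46161 + 37\right) + 292613} = \frac{1}{-46124 + 292613} = \frac{1}{246489}$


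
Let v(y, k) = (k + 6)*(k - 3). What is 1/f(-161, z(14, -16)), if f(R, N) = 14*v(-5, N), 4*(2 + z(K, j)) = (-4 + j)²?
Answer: 1/138320 ≈ 7.2296e-6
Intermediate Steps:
z(K, j) = -2 + (-4 + j)²/4
v(y, k) = (-3 + k)*(6 + k) (v(y, k) = (6 + k)*(-3 + k) = (-3 + k)*(6 + k))
f(R, N) = -252 + 14*N² + 42*N (f(R, N) = 14*(-18 + N² + 3*N) = -252 + 14*N² + 42*N)
1/f(-161, z(14, -16)) = 1/(-252 + 14*(-2 + (-4 - 16)²/4)² + 42*(-2 + (-4 - 16)²/4)) = 1/(-252 + 14*(-2 + (¼)*(-20)²)² + 42*(-2 + (¼)*(-20)²)) = 1/(-252 + 14*(-2 + (¼)*400)² + 42*(-2 + (¼)*400)) = 1/(-252 + 14*(-2 + 100)² + 42*(-2 + 100)) = 1/(-252 + 14*98² + 42*98) = 1/(-252 + 14*9604 + 4116) = 1/(-252 + 134456 + 4116) = 1/138320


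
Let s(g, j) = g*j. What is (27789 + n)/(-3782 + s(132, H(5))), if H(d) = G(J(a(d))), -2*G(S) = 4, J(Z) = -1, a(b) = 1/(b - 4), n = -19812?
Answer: -7977/4046 ≈ -1.9716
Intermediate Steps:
a(b) = 1/(-4 + b)
G(S) = -2 (G(S) = -½*4 = -2)
H(d) = -2
(27789 + n)/(-3782 + s(132, H(5))) = (27789 - 19812)/(-3782 + 132*(-2)) = 7977/(-3782 - 264) = 7977/(-4046) = 7977*(-1/4046) = -7977/4046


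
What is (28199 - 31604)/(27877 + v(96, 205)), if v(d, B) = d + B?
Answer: -3405/28178 ≈ -0.12084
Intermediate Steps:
v(d, B) = B + d
(28199 - 31604)/(27877 + v(96, 205)) = (28199 - 31604)/(27877 + (205 + 96)) = -3405/(27877 + 301) = -3405/28178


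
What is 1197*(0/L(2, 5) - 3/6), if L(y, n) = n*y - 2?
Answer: -1197/2 ≈ -598.50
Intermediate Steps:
L(y, n) = -2 + n*y
1197*(0/L(2, 5) - 3/6) = 1197*(0/(-2 + 5*2) - 3/6) = 1197*(0/(-2 + 10) - 3*⅙) = 1197*(0/8 - ½) = 1197*(0*(⅛) - ½) = 1197*(0 - ½) = 1197*(-½) = -1197/2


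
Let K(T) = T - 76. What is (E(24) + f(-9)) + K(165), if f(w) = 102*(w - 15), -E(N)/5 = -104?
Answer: -1839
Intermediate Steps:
K(T) = -76 + T
E(N) = 520 (E(N) = -5*(-104) = 520)
f(w) = -1530 + 102*w (f(w) = 102*(-15 + w) = -1530 + 102*w)
(E(24) + f(-9)) + K(165) = (520 + (-1530 + 102*(-9))) + (-76 + 165) = (520 + (-1530 - 918)) + 89 = (520 - 2448) + 89 = -1928 + 89 = -1839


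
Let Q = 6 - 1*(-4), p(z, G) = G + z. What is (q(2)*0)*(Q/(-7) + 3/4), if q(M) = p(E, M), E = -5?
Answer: 0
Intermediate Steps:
Q = 10 (Q = 6 + 4 = 10)
q(M) = -5 + M (q(M) = M - 5 = -5 + M)
(q(2)*0)*(Q/(-7) + 3/4) = ((-5 + 2)*0)*(10/(-7) + 3/4) = (-3*0)*(10*(-⅐) + 3*(¼)) = 0*(-10/7 + ¾) = 0*(-19/28) = 0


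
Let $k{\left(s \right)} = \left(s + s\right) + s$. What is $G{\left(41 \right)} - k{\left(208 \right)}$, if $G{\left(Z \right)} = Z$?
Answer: $-583$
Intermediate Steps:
$k{\left(s \right)} = 3 s$ ($k{\left(s \right)} = 2 s + s = 3 s$)
$G{\left(41 \right)} - k{\left(208 \right)} = 41 - 3 \cdot 208 = 41 - 624 = -583$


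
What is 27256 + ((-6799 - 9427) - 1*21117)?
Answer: -10087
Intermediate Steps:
27256 + ((-6799 - 9427) - 1*21117) = 27256 + (-16226 - 21117) = 27256 - 37343 = -10087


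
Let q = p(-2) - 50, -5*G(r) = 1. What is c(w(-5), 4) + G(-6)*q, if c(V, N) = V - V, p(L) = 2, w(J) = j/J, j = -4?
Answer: 48/5 ≈ 9.6000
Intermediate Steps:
w(J) = -4/J
c(V, N) = 0
G(r) = -1/5 (G(r) = -1/5*1 = -1/5)
q = -48 (q = 2 - 50 = -48)
c(w(-5), 4) + G(-6)*q = 0 - 1/5*(-48) = 0 + 48/5 = 48/5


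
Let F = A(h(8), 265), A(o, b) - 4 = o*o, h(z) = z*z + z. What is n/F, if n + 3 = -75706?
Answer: -75709/5188 ≈ -14.593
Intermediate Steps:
h(z) = z + z² (h(z) = z² + z = z + z²)
n = -75709 (n = -3 - 75706 = -75709)
A(o, b) = 4 + o² (A(o, b) = 4 + o*o = 4 + o²)
F = 5188 (F = 4 + (8*(1 + 8))² = 4 + (8*9)² = 4 + 72² = 4 + 5184 = 5188)
n/F = -75709/5188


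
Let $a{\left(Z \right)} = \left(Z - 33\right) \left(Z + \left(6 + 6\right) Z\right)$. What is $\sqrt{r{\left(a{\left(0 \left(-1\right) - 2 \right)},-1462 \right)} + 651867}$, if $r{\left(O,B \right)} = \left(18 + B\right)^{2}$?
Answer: $\sqrt{2737003} \approx 1654.4$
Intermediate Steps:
$a{\left(Z \right)} = 13 Z \left(-33 + Z\right)$ ($a{\left(Z \right)} = \left(-33 + Z\right) \left(Z + 12 Z\right) = \left(-33 + Z\right) 13 Z = 13 Z \left(-33 + Z\right)$)
$\sqrt{r{\left(a{\left(0 \left(-1\right) - 2 \right)},-1462 \right)} + 651867} = \sqrt{\left(18 - 1462\right)^{2} + 651867} = \sqrt{\left(-1444\right)^{2} + 651867} = \sqrt{2085136 + 651867} = \sqrt{2737003}$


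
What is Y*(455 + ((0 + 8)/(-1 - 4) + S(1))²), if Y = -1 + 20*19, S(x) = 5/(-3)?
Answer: 39710104/225 ≈ 1.7649e+5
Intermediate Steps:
S(x) = -5/3 (S(x) = 5*(-⅓) = -5/3)
Y = 379 (Y = -1 + 380 = 379)
Y*(455 + ((0 + 8)/(-1 - 4) + S(1))²) = 379*(455 + ((0 + 8)/(-1 - 4) - 5/3)²) = 379*(455 + (8/(-5) - 5/3)²) = 379*(455 + (8*(-⅕) - 5/3)²) = 379*(455 + (-8/5 - 5/3)²) = 379*(455 + (-49/15)²) = 379*(455 + 2401/225) = 379*(104776/225) = 39710104/225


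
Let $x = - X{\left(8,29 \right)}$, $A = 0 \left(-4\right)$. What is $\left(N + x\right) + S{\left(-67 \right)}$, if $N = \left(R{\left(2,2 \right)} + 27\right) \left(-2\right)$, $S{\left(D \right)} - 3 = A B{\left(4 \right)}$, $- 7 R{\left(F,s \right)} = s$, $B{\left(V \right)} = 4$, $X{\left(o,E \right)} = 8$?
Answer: $- \frac{409}{7} \approx -58.429$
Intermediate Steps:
$A = 0$
$R{\left(F,s \right)} = - \frac{s}{7}$
$S{\left(D \right)} = 3$ ($S{\left(D \right)} = 3 + 0 \cdot 4 = 3 + 0 = 3$)
$N = - \frac{374}{7}$ ($N = \left(\left(- \frac{1}{7}\right) 2 + 27\right) \left(-2\right) = \left(- \frac{2}{7} + 27\right) \left(-2\right) = \frac{187}{7} \left(-2\right) = - \frac{374}{7} \approx -53.429$)
$x = -8$ ($x = \left(-1\right) 8 = -8$)
$\left(N + x\right) + S{\left(-67 \right)} = \left(- \frac{374}{7} - 8\right) + 3 = - \frac{430}{7} + 3 = - \frac{409}{7}$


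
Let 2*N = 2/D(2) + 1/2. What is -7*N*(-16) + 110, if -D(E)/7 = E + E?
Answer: 134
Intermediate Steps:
D(E) = -14*E (D(E) = -7*(E + E) = -14*E)
N = 3/14 (N = (2/((-14*2)) + 1/2)/2 = (2/(-28) + 1*(1/2))/2 = (2*(-1/28) + 1/2)/2 = (-1/14 + 1/2)/2 = (1/2)*(3/7) = 3/14 ≈ 0.21429)
-7*N*(-16) + 110 = -7*3/14*(-16) + 110 = -3/2*(-16) + 110 = 24 + 110 = 134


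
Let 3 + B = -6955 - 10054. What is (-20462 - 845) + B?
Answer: -38319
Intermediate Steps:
B = -17012 (B = -3 + (-6955 - 10054) = -3 - 17009 = -17012)
(-20462 - 845) + B = (-20462 - 845) - 17012 = -21307 - 17012 = -38319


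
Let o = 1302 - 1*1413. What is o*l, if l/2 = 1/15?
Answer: -74/5 ≈ -14.800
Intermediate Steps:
l = 2/15 ≈ 0.13333
o = -111 (o = 1302 - 1413 = -111)
o*l = -111*2/15 = -74/5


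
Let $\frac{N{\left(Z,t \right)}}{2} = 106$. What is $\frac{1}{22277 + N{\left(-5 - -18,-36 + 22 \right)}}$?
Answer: $\frac{1}{22489} \approx 4.4466 \cdot 10^{-5}$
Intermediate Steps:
$N{\left(Z,t \right)} = 212$ ($N{\left(Z,t \right)} = 2 \cdot 106 = 212$)
$\frac{1}{22277 + N{\left(-5 - -18,-36 + 22 \right)}} = \frac{1}{22277 + 212} = \frac{1}{22489}$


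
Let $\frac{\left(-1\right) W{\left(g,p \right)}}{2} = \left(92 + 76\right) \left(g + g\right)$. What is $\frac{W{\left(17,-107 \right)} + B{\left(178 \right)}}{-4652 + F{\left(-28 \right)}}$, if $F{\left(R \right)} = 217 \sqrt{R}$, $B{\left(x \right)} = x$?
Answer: $\frac{13079098}{5739899} + \frac{1220191 i \sqrt{7}}{5739899} \approx 2.2786 + 0.56244 i$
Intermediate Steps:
$W{\left(g,p \right)} = - 672 g$ ($W{\left(g,p \right)} = - 2 \left(92 + 76\right) \left(g + g\right) = - 2 \cdot 168 \cdot 2 g = - 2 \cdot 336 g = - 672 g$)
$\frac{W{\left(17,-107 \right)} + B{\left(178 \right)}}{-4652 + F{\left(-28 \right)}} = \frac{\left(-672\right) 17 + 178}{-4652 + 217 \sqrt{-28}} = \frac{-11424 + 178}{-4652 + 217 \cdot 2 i \sqrt{7}} = - \frac{11246}{-4652 + 434 i \sqrt{7}}$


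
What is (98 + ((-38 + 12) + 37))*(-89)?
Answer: -9701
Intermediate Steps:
(98 + ((-38 + 12) + 37))*(-89) = (98 + (-26 + 37))*(-89) = (98 + 11)*(-89) = 109*(-89) = -9701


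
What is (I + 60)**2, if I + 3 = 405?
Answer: 213444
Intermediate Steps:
I = 402 (I = -3 + 405 = 402)
(I + 60)**2 = (402 + 60)**2 = 462**2 = 213444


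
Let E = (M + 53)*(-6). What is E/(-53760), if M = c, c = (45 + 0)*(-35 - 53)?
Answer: -3907/8960 ≈ -0.43605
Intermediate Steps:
c = -3960 (c = 45*(-88) = -3960)
M = -3960
E = 23442 (E = (-3960 + 53)*(-6) = -3907*(-6) = 23442)
E/(-53760) = 23442/(-53760) = 23442*(-1/53760) = -3907/8960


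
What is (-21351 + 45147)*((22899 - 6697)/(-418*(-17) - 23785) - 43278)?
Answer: -17177141743344/16679 ≈ -1.0299e+9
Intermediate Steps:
(-21351 + 45147)*((22899 - 6697)/(-418*(-17) - 23785) - 43278) = 23796*(16202/(7106 - 23785) - 43278) = 23796*(16202/(-16679) - 43278) = 23796*(16202*(-1/16679) - 43278) = 23796*(-16202/16679 - 43278) = 23796*(-721849964/16679) = -17177141743344/16679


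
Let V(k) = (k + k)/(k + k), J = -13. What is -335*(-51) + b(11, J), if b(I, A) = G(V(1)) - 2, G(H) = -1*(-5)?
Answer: 17088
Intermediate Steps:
V(k) = 1 (V(k) = (2*k)/((2*k)) = (2*k)*(1/(2*k)) = 1)
G(H) = 5
b(I, A) = 3 (b(I, A) = 5 - 2 = 3)
-335*(-51) + b(11, J) = -335*(-51) + 3 = 17085 + 3 = 17088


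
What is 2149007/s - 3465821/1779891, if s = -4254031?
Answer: -18568708192688/7571711490621 ≈ -2.4524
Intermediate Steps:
2149007/s - 3465821/1779891 = 2149007/(-4254031) - 3465821/1779891 = 2149007*(-1/4254031) - 3465821*1/1779891 = -2149007/4254031 - 3465821/1779891 = -18568708192688/7571711490621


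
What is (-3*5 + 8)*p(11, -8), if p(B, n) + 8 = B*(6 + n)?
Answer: 210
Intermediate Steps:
p(B, n) = -8 + B*(6 + n)
(-3*5 + 8)*p(11, -8) = (-3*5 + 8)*(-8 + 6*11 + 11*(-8)) = (-15 + 8)*(-8 + 66 - 88) = -7*(-30) = 210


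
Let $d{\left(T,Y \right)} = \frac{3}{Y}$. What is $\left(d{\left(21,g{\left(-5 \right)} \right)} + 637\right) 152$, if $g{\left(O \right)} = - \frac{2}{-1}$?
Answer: $97052$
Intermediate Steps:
$g{\left(O \right)} = 2$ ($g{\left(O \right)} = \left(-2\right) \left(-1\right) = 2$)
$\left(d{\left(21,g{\left(-5 \right)} \right)} + 637\right) 152 = \left(\frac{3}{2} + 637\right) 152 = \frac{1277}{2} \cdot 152 = 97052$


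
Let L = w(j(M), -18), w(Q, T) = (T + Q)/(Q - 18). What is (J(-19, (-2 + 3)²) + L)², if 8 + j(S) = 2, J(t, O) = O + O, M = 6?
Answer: 9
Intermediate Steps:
J(t, O) = 2*O
j(S) = -6 (j(S) = -8 + 2 = -6)
w(Q, T) = (Q + T)/(-18 + Q)
L = 1 (L = (-6 - 18)/(-18 - 6) = -24/(-24) = -1/24*(-24) = 1)
(J(-19, (-2 + 3)²) + L)² = (2*(-2 + 3)² + 1)² = (2*1² + 1)² = (2*1 + 1)² = (2 + 1)² = 3² = 9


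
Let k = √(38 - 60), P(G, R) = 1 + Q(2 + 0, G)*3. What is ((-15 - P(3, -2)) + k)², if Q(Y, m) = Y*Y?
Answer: (28 - I*√22)² ≈ 762.0 - 262.66*I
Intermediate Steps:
Q(Y, m) = Y²
P(G, R) = 13 (P(G, R) = 1 + (2 + 0)²*3 = 1 + 2²*3 = 1 + 4*3 = 1 + 12 = 13)
k = I*√22 (k = √(-22) = I*√22 ≈ 4.6904*I)
((-15 - P(3, -2)) + k)² = ((-15 - 1*13) + I*√22)² = ((-15 - 13) + I*√22)² = (-28 + I*√22)²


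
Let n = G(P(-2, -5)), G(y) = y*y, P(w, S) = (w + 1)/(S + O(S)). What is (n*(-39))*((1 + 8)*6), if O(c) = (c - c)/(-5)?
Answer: -2106/25 ≈ -84.240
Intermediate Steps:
O(c) = 0 (O(c) = 0*(-⅕) = 0)
P(w, S) = (1 + w)/S (P(w, S) = (w + 1)/(S + 0) = (1 + w)/S)
G(y) = y²
n = 1/25 (n = ((1 - 2)/(-5))² = (-⅕*(-1))² = (⅕)² = 1/25 ≈ 0.040000)
(n*(-39))*((1 + 8)*6) = ((1/25)*(-39))*((1 + 8)*6) = -351*6/25 = -39/25*54 = -2106/25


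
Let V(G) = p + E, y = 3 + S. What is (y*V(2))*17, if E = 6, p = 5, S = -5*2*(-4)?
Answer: 8041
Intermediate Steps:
S = 40 (S = -10*(-4) = 40)
y = 43 (y = 3 + 40 = 43)
V(G) = 11 (V(G) = 5 + 6 = 11)
(y*V(2))*17 = (43*11)*17 = 473*17 = 8041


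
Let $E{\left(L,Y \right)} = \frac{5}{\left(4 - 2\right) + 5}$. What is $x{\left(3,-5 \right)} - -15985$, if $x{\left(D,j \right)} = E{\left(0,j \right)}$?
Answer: $\frac{111900}{7} \approx 15986.0$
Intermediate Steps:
$E{\left(L,Y \right)} = \frac{5}{7}$ ($E{\left(L,Y \right)} = \frac{5}{2 + 5} = \frac{5}{7}$)
$x{\left(D,j \right)} = \frac{5}{7}$
$x{\left(3,-5 \right)} - -15985 = \frac{5}{7} - -15985 = \frac{5}{7} + 15985 = \frac{111900}{7}$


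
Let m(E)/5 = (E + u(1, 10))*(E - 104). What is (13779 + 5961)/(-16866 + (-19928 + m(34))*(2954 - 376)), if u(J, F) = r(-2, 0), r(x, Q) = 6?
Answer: -1974/8748325 ≈ -0.00022564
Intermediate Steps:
u(J, F) = 6
m(E) = 5*(-104 + E)*(6 + E) (m(E) = 5*((E + 6)*(E - 104)) = 5*((6 + E)*(-104 + E)) = 5*((-104 + E)*(6 + E)) = 5*(-104 + E)*(6 + E))
(13779 + 5961)/(-16866 + (-19928 + m(34))*(2954 - 376)) = (13779 + 5961)/(-16866 + (-19928 + (-3120 - 490*34 + 5*34²))*(2954 - 376)) = 19740/(-16866 + (-19928 + (-3120 - 16660 + 5*1156))*2578) = 19740/(-16866 + (-19928 + (-3120 - 16660 + 5780))*2578) = 19740/(-16866 + (-19928 - 14000)*2578) = 19740/(-16866 - 33928*2578) = 19740/(-16866 - 87466384) = 19740/(-87483250) = 19740*(-1/87483250) = -1974/8748325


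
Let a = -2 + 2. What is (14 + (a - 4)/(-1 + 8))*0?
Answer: 0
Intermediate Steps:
a = 0
(14 + (a - 4)/(-1 + 8))*0 = (14 + (0 - 4)/(-1 + 8))*0 = (14 - 4/7)*0 = (94/7)*0 = 0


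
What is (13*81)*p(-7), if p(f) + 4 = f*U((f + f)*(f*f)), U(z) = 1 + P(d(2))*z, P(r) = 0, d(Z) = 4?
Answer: -11583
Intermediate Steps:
U(z) = 1 (U(z) = 1 + 0*z = 1 + 0 = 1)
p(f) = -4 + f (p(f) = -4 + f*1 = -4 + f)
(13*81)*p(-7) = (13*81)*(-4 - 7) = 1053*(-11) = -11583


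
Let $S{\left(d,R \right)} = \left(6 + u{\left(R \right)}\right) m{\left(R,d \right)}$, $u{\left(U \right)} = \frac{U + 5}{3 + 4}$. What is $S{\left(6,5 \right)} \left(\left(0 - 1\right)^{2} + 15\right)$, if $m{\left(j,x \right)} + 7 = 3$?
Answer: $- \frac{3328}{7} \approx -475.43$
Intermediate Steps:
$m{\left(j,x \right)} = -4$ ($m{\left(j,x \right)} = -7 + 3 = -4$)
$u{\left(U \right)} = \frac{5}{7} + \frac{U}{7}$ ($u{\left(U \right)} = \frac{5 + U}{7} = \left(5 + U\right) \frac{1}{7} = \frac{5}{7} + \frac{U}{7}$)
$S{\left(d,R \right)} = - \frac{188}{7} - \frac{4 R}{7}$ ($S{\left(d,R \right)} = \left(6 + \left(\frac{5}{7} + \frac{R}{7}\right)\right) \left(-4\right) = \left(\frac{47}{7} + \frac{R}{7}\right) \left(-4\right) = - \frac{188}{7} - \frac{4 R}{7}$)
$S{\left(6,5 \right)} \left(\left(0 - 1\right)^{2} + 15\right) = \left(- \frac{188}{7} - \frac{20}{7}\right) \left(\left(0 - 1\right)^{2} + 15\right) = \left(- \frac{188}{7} - \frac{20}{7}\right) \left(\left(-1\right)^{2} + 15\right) = - \frac{208 \left(1 + 15\right)}{7} = \left(- \frac{208}{7}\right) 16 = - \frac{3328}{7}$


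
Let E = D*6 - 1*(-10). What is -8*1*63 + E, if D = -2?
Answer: -506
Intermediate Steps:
E = -2 (E = -2*6 - 1*(-10) = -12 + 10 = -2)
-8*1*63 + E = -8*1*63 - 2 = -8*63 - 2 = -504 - 2 = -506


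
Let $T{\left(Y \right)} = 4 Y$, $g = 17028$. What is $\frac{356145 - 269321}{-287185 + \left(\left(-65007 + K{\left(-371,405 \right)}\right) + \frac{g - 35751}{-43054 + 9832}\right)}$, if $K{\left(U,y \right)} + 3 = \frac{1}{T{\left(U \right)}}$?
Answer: $- \frac{101917831456}{413421326825} \approx -0.24652$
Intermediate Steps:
$K{\left(U,y \right)} = -3 + \frac{1}{4 U}$
$\frac{356145 - 269321}{-287185 + \left(\left(-65007 + K{\left(-371,405 \right)}\right) + \frac{g - 35751}{-43054 + 9832}\right)} = \frac{356145 - 269321}{-287185 + \left(\left(-65007 - \left(3 - \frac{1}{4 \left(-371\right)}\right)\right) + \frac{17028 - 35751}{-43054 + 9832}\right)} = \frac{86824}{-287185 + \left(\left(-65007 + \left(-3 + \frac{1}{4} \left(- \frac{1}{371}\right)\right)\right) - \frac{18723}{-33222}\right)} = \frac{86824}{-287185 - \frac{76310937685}{1173844}} = \frac{86824}{- \frac{413421326825}{1173844}} = 86824 \left(- \frac{1173844}{413421326825}\right) = - \frac{101917831456}{413421326825}$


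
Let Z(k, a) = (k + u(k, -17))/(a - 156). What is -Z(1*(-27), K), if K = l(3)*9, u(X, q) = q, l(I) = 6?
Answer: -22/51 ≈ -0.43137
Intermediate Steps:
K = 54 (K = 6*9 = 54)
Z(k, a) = (-17 + k)/(-156 + a) (Z(k, a) = (k - 17)/(a - 156) = (-17 + k)/(-156 + a))
-Z(1*(-27), K) = -(-17 + 1*(-27))/(-156 + 54) = -(-17 - 27)/(-102) = -(-1)*(-44)/102 = -1*22/51 = -22/51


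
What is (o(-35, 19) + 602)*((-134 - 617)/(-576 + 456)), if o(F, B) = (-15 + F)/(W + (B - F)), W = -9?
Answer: 507676/135 ≈ 3760.6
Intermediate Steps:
o(F, B) = (-15 + F)/(-9 + B - F) (o(F, B) = (-15 + F)/(-9 + (B - F)) = (-15 + F)/(-9 + B - F))
(o(-35, 19) + 602)*((-134 - 617)/(-576 + 456)) = ((15 - 1*(-35))/(9 - 35 - 1*19) + 602)*((-134 - 617)/(-576 + 456)) = ((15 + 35)/(9 - 35 - 19) + 602)*(-751/(-120)) = (50/(-45) + 602)*(-751*(-1/120)) = (-1/45*50 + 602)*(751/120) = (-10/9 + 602)*(751/120) = (5408/9)*(751/120) = 507676/135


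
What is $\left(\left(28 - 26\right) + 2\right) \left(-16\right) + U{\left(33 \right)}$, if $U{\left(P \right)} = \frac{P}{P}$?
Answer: $-63$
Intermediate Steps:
$U{\left(P \right)} = 1$
$\left(\left(28 - 26\right) + 2\right) \left(-16\right) + U{\left(33 \right)} = \left(\left(28 - 26\right) + 2\right) \left(-16\right) + 1 = \left(2 + 2\right) \left(-16\right) + 1 = 4 \left(-16\right) + 1 = -64 + 1 = -63$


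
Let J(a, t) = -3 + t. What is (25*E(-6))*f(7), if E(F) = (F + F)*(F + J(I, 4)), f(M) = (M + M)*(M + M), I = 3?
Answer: 294000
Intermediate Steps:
f(M) = 4*M**2 (f(M) = (2*M)*(2*M) = 4*M**2)
E(F) = 2*F*(1 + F) (E(F) = (F + F)*(F + (-3 + 4)) = (2*F)*(F + 1) = (2*F)*(1 + F) = 2*F*(1 + F))
(25*E(-6))*f(7) = (25*(2*(-6)*(1 - 6)))*(4*7**2) = (25*(2*(-6)*(-5)))*(4*49) = (25*60)*196 = 1500*196 = 294000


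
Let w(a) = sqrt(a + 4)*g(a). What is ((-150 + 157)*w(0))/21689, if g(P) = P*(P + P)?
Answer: 0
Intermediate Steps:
g(P) = 2*P**2 (g(P) = P*(2*P) = 2*P**2)
w(a) = 2*a**2*sqrt(4 + a) (w(a) = sqrt(a + 4)*(2*a**2) = sqrt(4 + a)*(2*a**2) = 2*a**2*sqrt(4 + a))
((-150 + 157)*w(0))/21689 = ((-150 + 157)*(2*0**2*sqrt(4 + 0)))/21689 = (7*(2*0*sqrt(4)))*(1/21689) = (7*(2*0*2))*(1/21689) = (7*0)*(1/21689) = 0*(1/21689) = 0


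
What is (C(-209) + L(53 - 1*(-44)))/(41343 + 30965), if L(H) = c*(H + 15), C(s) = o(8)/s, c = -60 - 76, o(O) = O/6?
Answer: -2387617/11334279 ≈ -0.21065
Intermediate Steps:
o(O) = O/6 (o(O) = O*(⅙) = O/6)
c = -136
C(s) = 4/(3*s) (C(s) = ((⅙)*8)/s = 4/(3*s))
L(H) = -2040 - 136*H (L(H) = -136*(H + 15) = -136*(15 + H) = -2040 - 136*H)
(C(-209) + L(53 - 1*(-44)))/(41343 + 30965) = ((4/3)/(-209) + (-2040 - 136*(53 - 1*(-44))))/(41343 + 30965) = ((4/3)*(-1/209) + (-2040 - 136*(53 + 44)))/72308 = (-4/627 + (-2040 - 136*97))*(1/72308) = (-4/627 + (-2040 - 13192))*(1/72308) = (-4/627 - 15232)*(1/72308) = -9550468/627*1/72308 = -2387617/11334279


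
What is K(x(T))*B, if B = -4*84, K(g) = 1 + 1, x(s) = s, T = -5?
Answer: -672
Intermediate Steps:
K(g) = 2
B = -336
K(x(T))*B = 2*(-336) = -672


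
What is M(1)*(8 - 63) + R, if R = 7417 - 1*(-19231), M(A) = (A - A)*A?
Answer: 26648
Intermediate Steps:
M(A) = 0 (M(A) = 0*A = 0)
R = 26648 (R = 7417 + 19231 = 26648)
M(1)*(8 - 63) + R = 0*(8 - 63) + 26648 = 0*(-55) + 26648 = 0 + 26648 = 26648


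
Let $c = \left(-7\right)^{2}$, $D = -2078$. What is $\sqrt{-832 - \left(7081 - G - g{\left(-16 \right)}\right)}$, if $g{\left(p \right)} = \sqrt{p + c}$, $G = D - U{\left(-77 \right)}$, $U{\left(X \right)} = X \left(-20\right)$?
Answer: $\sqrt{-11531 + \sqrt{33}} \approx 107.36 i$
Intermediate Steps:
$U{\left(X \right)} = - 20 X$
$G = -3618$ ($G = -2078 - \left(-20\right) \left(-77\right) = -2078 - 1540 = -3618$)
$c = 49$
$g{\left(p \right)} = \sqrt{49 + p}$ ($g{\left(p \right)} = \sqrt{p + 49} = \sqrt{49 + p}$)
$\sqrt{-832 - \left(7081 - G - g{\left(-16 \right)}\right)} = \sqrt{-832 - \left(10699 - \sqrt{49 - 16}\right)} = \sqrt{-832 - \left(10699 - \sqrt{33}\right)} = \sqrt{-11531 + \sqrt{33}}$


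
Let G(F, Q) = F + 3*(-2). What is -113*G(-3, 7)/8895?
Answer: 339/2965 ≈ 0.11433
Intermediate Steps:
G(F, Q) = -6 + F (G(F, Q) = F - 6 = -6 + F)
-113*G(-3, 7)/8895 = -113*(-6 - 3)/8895 = -113*(-9)*(1/8895) = 1017*(1/8895) = 339/2965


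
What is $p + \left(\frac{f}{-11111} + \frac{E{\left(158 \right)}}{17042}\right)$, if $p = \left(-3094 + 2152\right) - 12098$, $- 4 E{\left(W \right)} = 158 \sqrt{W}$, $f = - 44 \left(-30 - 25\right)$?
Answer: $- \frac{144889860}{11111} - \frac{79 \sqrt{158}}{34084} \approx -13040.0$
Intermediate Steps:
$f = 2420$ ($f = \left(-44\right) \left(-55\right) = 2420$)
$E{\left(W \right)} = - \frac{79 \sqrt{W}}{2}$ ($E{\left(W \right)} = - \frac{158 \sqrt{W}}{4} = - \frac{79 \sqrt{W}}{2}$)
$p = -13040$ ($p = -942 - 12098 = -13040$)
$p + \left(\frac{f}{-11111} + \frac{E{\left(158 \right)}}{17042}\right) = -13040 + \left(\frac{2420}{-11111} + \frac{\left(- \frac{79}{2}\right) \sqrt{158}}{17042}\right) = -13040 + \left(2420 \left(- \frac{1}{11111}\right) + - \frac{79 \sqrt{158}}{2} \cdot \frac{1}{17042}\right) = -13040 - \left(\frac{2420}{11111} + \frac{79 \sqrt{158}}{34084}\right) = - \frac{144889860}{11111} - \frac{79 \sqrt{158}}{34084}$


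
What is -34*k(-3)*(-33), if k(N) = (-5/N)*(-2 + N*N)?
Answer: 13090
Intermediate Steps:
k(N) = -5*(-2 + N²)/N (k(N) = (-5/N)*(-2 + N²) = -5*(-2 + N²)/N)
-34*k(-3)*(-33) = -34*(-5*(-3) + 10/(-3))*(-33) = -34*(15 + 10*(-⅓))*(-33) = -34*(15 - 10/3)*(-33) = -34*35/3*(-33) = -1190/3*(-33) = 13090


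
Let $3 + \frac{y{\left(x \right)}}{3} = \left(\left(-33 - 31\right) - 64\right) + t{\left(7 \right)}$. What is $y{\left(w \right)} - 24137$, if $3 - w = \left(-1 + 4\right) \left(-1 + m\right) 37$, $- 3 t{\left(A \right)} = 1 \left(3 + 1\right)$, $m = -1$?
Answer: $-24534$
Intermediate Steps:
$t{\left(A \right)} = - \frac{4}{3}$ ($t{\left(A \right)} = - \frac{1 \left(3 + 1\right)}{3} = - \frac{1 \cdot 4}{3} = \left(- \frac{1}{3}\right) 4 = - \frac{4}{3}$)
$w = 225$ ($w = 3 - \left(-1 + 4\right) \left(-1 - 1\right) 37 = 3 - 3 \left(-2\right) 37 = 3 - \left(-6\right) 37 = 3 - -222 = 3 + 222 = 225$)
$y{\left(x \right)} = -397$ ($y{\left(x \right)} = -9 + 3 \left(\left(\left(-33 - 31\right) - 64\right) - \frac{4}{3}\right) = -9 + 3 \left(\left(-64 - 64\right) - \frac{4}{3}\right) = -9 + 3 \left(-128 - \frac{4}{3}\right) = -9 + 3 \left(- \frac{388}{3}\right) = -9 - 388 = -397$)
$y{\left(w \right)} - 24137 = -397 - 24137 = -24534$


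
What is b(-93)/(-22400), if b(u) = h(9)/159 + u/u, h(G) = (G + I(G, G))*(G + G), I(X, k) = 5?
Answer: -137/1187200 ≈ -0.00011540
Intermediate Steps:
h(G) = 2*G*(5 + G) (h(G) = (G + 5)*(G + G) = (5 + G)*(2*G) = 2*G*(5 + G))
b(u) = 137/53 (b(u) = (2*9*(5 + 9))/159 + u/u = (2*9*14)*(1/159) + 1 = 252*(1/159) + 1 = 84/53 + 1 = 137/53)
b(-93)/(-22400) = (137/53)/(-22400) = (137/53)*(-1/22400) = -137/1187200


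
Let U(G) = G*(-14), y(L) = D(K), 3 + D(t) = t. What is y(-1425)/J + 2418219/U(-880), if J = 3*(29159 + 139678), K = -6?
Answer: 136094934781/693357280 ≈ 196.28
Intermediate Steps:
D(t) = -3 + t
y(L) = -9 (y(L) = -3 - 6 = -9)
U(G) = -14*G
J = 506511 (J = 3*168837 = 506511)
y(-1425)/J + 2418219/U(-880) = -9/506511 + 2418219/((-14*(-880))) = -9*1/506511 + 2418219/12320 = -1/56279 + 2418219*(1/12320) = -1/56279 + 2418219/12320 = 136094934781/693357280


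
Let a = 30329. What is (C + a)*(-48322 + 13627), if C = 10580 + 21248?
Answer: -2156537115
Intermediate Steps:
C = 31828
(C + a)*(-48322 + 13627) = (31828 + 30329)*(-48322 + 13627) = 62157*(-34695) = -2156537115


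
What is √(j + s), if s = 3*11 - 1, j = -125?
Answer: I*√93 ≈ 9.6436*I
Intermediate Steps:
s = 32 (s = 33 - 1 = 32)
√(j + s) = √(-125 + 32) = √(-93) = I*√93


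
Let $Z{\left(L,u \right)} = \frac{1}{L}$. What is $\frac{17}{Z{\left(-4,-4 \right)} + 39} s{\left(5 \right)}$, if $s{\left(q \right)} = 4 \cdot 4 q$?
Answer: $\frac{1088}{31} \approx 35.097$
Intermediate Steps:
$s{\left(q \right)} = 16 q$
$\frac{17}{Z{\left(-4,-4 \right)} + 39} s{\left(5 \right)} = \frac{17}{\frac{1}{-4} + 39} \cdot 16 \cdot 5 = \frac{17}{- \frac{1}{4} + 39} \cdot 80 = \frac{17}{\frac{155}{4}} \cdot 80 = 17 \cdot \frac{4}{155} \cdot 80 = \frac{68}{155} \cdot 80 = \frac{1088}{31}$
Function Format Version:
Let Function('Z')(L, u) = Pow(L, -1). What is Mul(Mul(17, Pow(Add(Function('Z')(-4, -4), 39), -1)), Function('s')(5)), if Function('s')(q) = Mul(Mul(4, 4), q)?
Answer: Rational(1088, 31) ≈ 35.097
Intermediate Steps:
Function('s')(q) = Mul(16, q)
Mul(Mul(17, Pow(Add(Function('Z')(-4, -4), 39), -1)), Function('s')(5)) = Mul(Mul(17, Pow(Add(Pow(-4, -1), 39), -1)), Mul(16, 5)) = Mul(Mul(17, Pow(Add(Rational(-1, 4), 39), -1)), 80) = Mul(Mul(17, Pow(Rational(155, 4), -1)), 80) = Mul(Mul(17, Rational(4, 155)), 80) = Mul(Rational(68, 155), 80) = Rational(1088, 31)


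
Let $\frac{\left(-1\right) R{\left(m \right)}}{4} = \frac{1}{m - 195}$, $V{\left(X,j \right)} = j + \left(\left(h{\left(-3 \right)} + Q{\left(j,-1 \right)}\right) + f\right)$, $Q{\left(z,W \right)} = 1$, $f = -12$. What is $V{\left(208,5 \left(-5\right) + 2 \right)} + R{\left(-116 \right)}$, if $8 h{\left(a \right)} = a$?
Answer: $- \frac{85493}{2488} \approx -34.362$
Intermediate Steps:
$h{\left(a \right)} = \frac{a}{8}$
$V{\left(X,j \right)} = - \frac{91}{8} + j$ ($V{\left(X,j \right)} = j + \left(\left(\frac{1}{8} \left(-3\right) + 1\right) - 12\right) = j + \left(\left(- \frac{3}{8} + 1\right) - 12\right) = j + \left(\frac{5}{8} - 12\right) = j - \frac{91}{8} = - \frac{91}{8} + j$)
$R{\left(m \right)} = - \frac{4}{-195 + m}$ ($R{\left(m \right)} = - \frac{4}{m - 195} = - \frac{4}{-195 + m}$)
$V{\left(208,5 \left(-5\right) + 2 \right)} + R{\left(-116 \right)} = \left(- \frac{91}{8} + \left(5 \left(-5\right) + 2\right)\right) - \frac{4}{-195 - 116} = \left(- \frac{91}{8} + \left(-25 + 2\right)\right) - \frac{4}{-311} = \left(- \frac{91}{8} - 23\right) - - \frac{4}{311} = - \frac{275}{8} + \frac{4}{311} = - \frac{85493}{2488}$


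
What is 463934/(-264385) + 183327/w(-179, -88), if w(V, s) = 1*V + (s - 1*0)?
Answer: -16197593091/23530265 ≈ -688.37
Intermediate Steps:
w(V, s) = V + s (w(V, s) = V + (s + 0) = V + s)
463934/(-264385) + 183327/w(-179, -88) = 463934/(-264385) + 183327/(-179 - 88) = 463934*(-1/264385) + 183327/(-267) = -463934/264385 + 183327*(-1/267) = -463934/264385 - 61109/89 = -16197593091/23530265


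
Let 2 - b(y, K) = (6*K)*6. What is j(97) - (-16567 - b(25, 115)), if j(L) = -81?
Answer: 12348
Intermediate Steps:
b(y, K) = 2 - 36*K (b(y, K) = 2 - 6*K*6 = 2 - 36*K)
j(97) - (-16567 - b(25, 115)) = -81 - (-16567 - (2 - 36*115)) = -81 - (-16567 - (2 - 4140)) = -81 - (-16567 - 1*(-4138)) = -81 - (-16567 + 4138) = -81 - 1*(-12429) = -81 + 12429 = 12348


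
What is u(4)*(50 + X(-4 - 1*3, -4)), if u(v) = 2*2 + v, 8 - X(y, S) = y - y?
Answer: 464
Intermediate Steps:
X(y, S) = 8 (X(y, S) = 8 - (y - y) = 8 - 1*0 = 8 + 0 = 8)
u(v) = 4 + v
u(4)*(50 + X(-4 - 1*3, -4)) = (4 + 4)*(50 + 8) = 8*58 = 464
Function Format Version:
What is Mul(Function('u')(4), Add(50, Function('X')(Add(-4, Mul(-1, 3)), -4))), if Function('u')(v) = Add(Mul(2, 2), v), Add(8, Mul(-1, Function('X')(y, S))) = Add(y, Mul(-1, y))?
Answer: 464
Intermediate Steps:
Function('X')(y, S) = 8 (Function('X')(y, S) = Add(8, Mul(-1, Add(y, Mul(-1, y)))) = Add(8, Mul(-1, 0)) = Add(8, 0) = 8)
Function('u')(v) = Add(4, v)
Mul(Function('u')(4), Add(50, Function('X')(Add(-4, Mul(-1, 3)), -4))) = Mul(Add(4, 4), Add(50, 8)) = Mul(8, 58) = 464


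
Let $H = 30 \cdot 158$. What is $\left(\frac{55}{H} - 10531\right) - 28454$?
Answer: $- \frac{36957769}{948} \approx -38985.0$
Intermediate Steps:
$H = 4740$
$\left(\frac{55}{H} - 10531\right) - 28454 = \left(\frac{55}{4740} - 10531\right) - 28454 = \left(55 \cdot \frac{1}{4740} - 10531\right) - 28454 = \left(\frac{11}{948} - 10531\right) - 28454 = - \frac{9983377}{948} - 28454 = - \frac{36957769}{948}$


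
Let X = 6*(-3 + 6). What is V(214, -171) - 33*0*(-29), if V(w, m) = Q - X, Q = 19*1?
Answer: 1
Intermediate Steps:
Q = 19
X = 18 (X = 6*3 = 18)
V(w, m) = 1 (V(w, m) = 19 - 1*18 = 19 - 18 = 1)
V(214, -171) - 33*0*(-29) = 1 - 33*0*(-29) = 1 + 0*(-29) = 1 + 0 = 1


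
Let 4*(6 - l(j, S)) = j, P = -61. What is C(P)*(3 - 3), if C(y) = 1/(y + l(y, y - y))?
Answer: 0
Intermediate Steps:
l(j, S) = 6 - j/4
C(y) = 1/(6 + 3*y/4) (C(y) = 1/(y + (6 - y/4)) = 1/(6 + 3*y/4))
C(P)*(3 - 3) = (4/(3*(8 - 61)))*(3 - 3) = ((4/3)/(-53))*0 = ((4/3)*(-1/53))*0 = -4/159*0 = 0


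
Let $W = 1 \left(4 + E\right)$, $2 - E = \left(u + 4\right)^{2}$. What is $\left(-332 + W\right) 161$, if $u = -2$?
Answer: $-53130$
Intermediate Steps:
$E = -2$ ($E = 2 - \left(-2 + 4\right)^{2} = 2 - 2^{2} = 2 - 4 = -2$)
$W = 2$ ($W = 1 \left(4 - 2\right) = 1 \cdot 2 = 2$)
$\left(-332 + W\right) 161 = \left(-332 + 2\right) 161 = \left(-330\right) 161 = -53130$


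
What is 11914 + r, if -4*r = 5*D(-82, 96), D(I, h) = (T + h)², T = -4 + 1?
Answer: 4411/4 ≈ 1102.8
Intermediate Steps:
T = -3
D(I, h) = (-3 + h)²
r = -43245/4 (r = -5*(-3 + 96)²/4 = -5*93²/4 = -5*8649/4 = -¼*43245 = -43245/4 ≈ -10811.)
11914 + r = 11914 - 43245/4 = 4411/4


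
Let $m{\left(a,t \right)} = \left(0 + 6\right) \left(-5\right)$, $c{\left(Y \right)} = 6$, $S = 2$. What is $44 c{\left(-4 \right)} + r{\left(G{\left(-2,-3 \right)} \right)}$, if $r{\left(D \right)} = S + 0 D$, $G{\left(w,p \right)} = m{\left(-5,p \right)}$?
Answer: $266$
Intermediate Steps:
$m{\left(a,t \right)} = -30$ ($m{\left(a,t \right)} = 6 \left(-5\right) = -30$)
$G{\left(w,p \right)} = -30$
$r{\left(D \right)} = 2$ ($r{\left(D \right)} = 2 + 0 D = 2 + 0 = 2$)
$44 c{\left(-4 \right)} + r{\left(G{\left(-2,-3 \right)} \right)} = 44 \cdot 6 + 2 = 264 + 2 = 266$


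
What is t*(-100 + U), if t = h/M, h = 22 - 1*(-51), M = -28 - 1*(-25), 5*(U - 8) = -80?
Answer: 2628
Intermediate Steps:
U = -8 (U = 8 + (⅕)*(-80) = 8 - 16 = -8)
M = -3 (M = -28 + 25 = -3)
h = 73 (h = 22 + 51 = 73)
t = -73/3 (t = 73/(-3) = 73*(-⅓) = -73/3 ≈ -24.333)
t*(-100 + U) = -73*(-100 - 8)/3 = -73/3*(-108) = 2628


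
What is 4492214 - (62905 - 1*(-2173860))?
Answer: 2255449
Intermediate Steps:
4492214 - (62905 - 1*(-2173860)) = 4492214 - (62905 + 2173860) = 4492214 - 1*2236765 = 4492214 - 2236765 = 2255449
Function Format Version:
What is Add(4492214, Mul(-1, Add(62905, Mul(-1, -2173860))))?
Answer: 2255449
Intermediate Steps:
Add(4492214, Mul(-1, Add(62905, Mul(-1, -2173860)))) = Add(4492214, Mul(-1, Add(62905, 2173860))) = Add(4492214, Mul(-1, 2236765)) = Add(4492214, -2236765) = 2255449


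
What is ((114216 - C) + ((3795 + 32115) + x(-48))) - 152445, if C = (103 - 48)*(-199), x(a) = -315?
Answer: 8311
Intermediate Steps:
C = -10945 (C = 55*(-199) = -10945)
((114216 - C) + ((3795 + 32115) + x(-48))) - 152445 = ((114216 - 1*(-10945)) + ((3795 + 32115) - 315)) - 152445 = ((114216 + 10945) + (35910 - 315)) - 152445 = (125161 + 35595) - 152445 = 160756 - 152445 = 8311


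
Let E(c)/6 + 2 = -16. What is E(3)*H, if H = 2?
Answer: -216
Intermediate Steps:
E(c) = -108 (E(c) = -12 + 6*(-16) = -12 - 96 = -108)
E(3)*H = -108*2 = -216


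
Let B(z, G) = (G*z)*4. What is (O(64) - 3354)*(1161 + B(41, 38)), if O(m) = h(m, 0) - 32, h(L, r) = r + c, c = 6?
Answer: -24988340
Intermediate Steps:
h(L, r) = 6 + r (h(L, r) = r + 6 = 6 + r)
B(z, G) = 4*G*z
O(m) = -26 (O(m) = (6 + 0) - 32 = 6 - 32 = -26)
(O(64) - 3354)*(1161 + B(41, 38)) = (-26 - 3354)*(1161 + 4*38*41) = -3380*(1161 + 6232) = -3380*7393 = -24988340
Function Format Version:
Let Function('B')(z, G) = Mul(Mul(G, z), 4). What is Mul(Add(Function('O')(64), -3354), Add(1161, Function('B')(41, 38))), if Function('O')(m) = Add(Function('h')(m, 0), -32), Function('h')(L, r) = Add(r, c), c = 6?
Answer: -24988340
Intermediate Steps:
Function('h')(L, r) = Add(6, r) (Function('h')(L, r) = Add(r, 6) = Add(6, r))
Function('B')(z, G) = Mul(4, G, z)
Function('O')(m) = -26 (Function('O')(m) = Add(Add(6, 0), -32) = Add(6, -32) = -26)
Mul(Add(Function('O')(64), -3354), Add(1161, Function('B')(41, 38))) = Mul(Add(-26, -3354), Add(1161, Mul(4, 38, 41))) = Mul(-3380, Add(1161, 6232)) = Mul(-3380, 7393) = -24988340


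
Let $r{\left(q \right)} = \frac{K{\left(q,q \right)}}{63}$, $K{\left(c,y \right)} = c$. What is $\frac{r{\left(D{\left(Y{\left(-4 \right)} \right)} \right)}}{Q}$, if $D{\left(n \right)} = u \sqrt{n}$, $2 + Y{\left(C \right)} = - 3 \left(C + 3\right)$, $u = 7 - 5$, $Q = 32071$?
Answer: $\frac{2}{2020473} \approx 9.8987 \cdot 10^{-7}$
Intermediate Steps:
$u = 2$
$Y{\left(C \right)} = -11 - 3 C$ ($Y{\left(C \right)} = -2 - 3 \left(C + 3\right) = -2 - 3 \left(3 + C\right) = -2 - \left(9 + 3 C\right) = -11 - 3 C$)
$D{\left(n \right)} = 2 \sqrt{n}$
$r{\left(q \right)} = \frac{q}{63}$
$\frac{r{\left(D{\left(Y{\left(-4 \right)} \right)} \right)}}{Q} = \frac{\frac{1}{63} \cdot 2 \sqrt{-11 - -12}}{32071} = \frac{2 \sqrt{-11 + 12}}{63} \cdot \frac{1}{32071} = \frac{2 \sqrt{1}}{63} \cdot \frac{1}{32071} = \frac{2 \cdot 1}{63} \cdot \frac{1}{32071} = \frac{1}{63} \cdot 2 \cdot \frac{1}{32071} = \frac{2}{63} \cdot \frac{1}{32071} = \frac{2}{2020473}$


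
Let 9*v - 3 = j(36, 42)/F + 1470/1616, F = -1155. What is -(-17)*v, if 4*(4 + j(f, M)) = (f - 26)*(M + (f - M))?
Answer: 60845669/8399160 ≈ 7.2443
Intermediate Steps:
j(f, M) = -4 + f*(-26 + f)/4 (j(f, M) = -4 + ((f - 26)*(M + (f - M)))/4 = -4 + ((-26 + f)*f)/4 = -4 + (f*(-26 + f))/4 = -4 + f*(-26 + f)/4)
v = 3579157/8399160 (v = ⅓ + ((-4 - 13/2*36 + (¼)*36²)/(-1155) + 1470/1616)/9 = ⅓ + ((-4 - 234 + (¼)*1296)*(-1/1155) + 1470*(1/1616))/9 = ⅓ + ((-4 - 234 + 324)*(-1/1155) + 735/808)/9 = ⅓ + (86*(-1/1155) + 735/808)/9 = ⅓ + (-86/1155 + 735/808)/9 = ⅓ + (⅑)*(779437/933240) = ⅓ + 779437/8399160 = 3579157/8399160 ≈ 0.42613)
-(-17)*v = -(-17)*3579157/8399160 = -17*(-3579157/8399160) = 60845669/8399160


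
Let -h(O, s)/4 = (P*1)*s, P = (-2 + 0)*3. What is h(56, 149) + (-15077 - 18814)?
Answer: -30315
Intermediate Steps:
P = -6 (P = -2*3 = -6)
h(O, s) = 24*s (h(O, s) = -4*(-6*1)*s = -(-24)*s = 24*s)
h(56, 149) + (-15077 - 18814) = 24*149 + (-15077 - 18814) = 3576 - 33891 = -30315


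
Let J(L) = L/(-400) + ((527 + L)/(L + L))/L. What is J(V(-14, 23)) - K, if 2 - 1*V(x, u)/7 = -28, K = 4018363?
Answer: -44302457771/11025 ≈ -4.0184e+6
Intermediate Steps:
V(x, u) = 210 (V(x, u) = 14 - 7*(-28) = 14 + 196 = 210)
J(L) = -L/400 + (527 + L)/(2*L²) (J(L) = L*(-1/400) + ((527 + L)/((2*L)))/L = -L/400 + ((527 + L)*(1/(2*L)))/L = -L/400 + ((527 + L)/(2*L))/L = -L/400 + (527 + L)/(2*L²))
J(V(-14, 23)) - K = (1/400)*(105400 - 1*210³ + 200*210)/210² - 1*4018363 = (1/400)*(1/44100)*(105400 - 1*9261000 + 42000) - 4018363 = (1/400)*(1/44100)*(105400 - 9261000 + 42000) - 4018363 = (1/400)*(1/44100)*(-9113600) - 4018363 = -5696/11025 - 4018363 = -44302457771/11025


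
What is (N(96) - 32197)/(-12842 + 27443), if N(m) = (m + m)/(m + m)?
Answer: -10732/4867 ≈ -2.2051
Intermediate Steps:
N(m) = 1 (N(m) = (2*m)/((2*m)) = (2*m)*(1/(2*m)) = 1)
(N(96) - 32197)/(-12842 + 27443) = (1 - 32197)/(-12842 + 27443) = -32196/14601 = -32196*1/14601 = -10732/4867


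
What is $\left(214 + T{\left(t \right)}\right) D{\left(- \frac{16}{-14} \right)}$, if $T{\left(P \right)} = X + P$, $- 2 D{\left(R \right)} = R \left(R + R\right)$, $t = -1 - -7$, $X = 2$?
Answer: $- \frac{14208}{49} \approx -289.96$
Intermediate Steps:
$t = 6$ ($t = -1 + 7 = 6$)
$D{\left(R \right)} = - R^{2}$ ($D{\left(R \right)} = - \frac{R \left(R + R\right)}{2} = - \frac{R 2 R}{2} = - \frac{2 R^{2}}{2} = - R^{2}$)
$T{\left(P \right)} = 2 + P$
$\left(214 + T{\left(t \right)}\right) D{\left(- \frac{16}{-14} \right)} = \left(214 + \left(2 + 6\right)\right) \left(- \left(- \frac{16}{-14}\right)^{2}\right) = \left(214 + 8\right) \left(- \left(\left(-16\right) \left(- \frac{1}{14}\right)\right)^{2}\right) = 222 \left(- \left(\frac{8}{7}\right)^{2}\right) = 222 \left(\left(-1\right) \frac{64}{49}\right) = 222 \left(- \frac{64}{49}\right) = - \frac{14208}{49}$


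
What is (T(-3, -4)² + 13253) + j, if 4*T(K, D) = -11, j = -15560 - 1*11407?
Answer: -219303/16 ≈ -13706.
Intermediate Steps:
j = -26967 (j = -15560 - 11407 = -26967)
T(K, D) = -11/4 (T(K, D) = (¼)*(-11) = -11/4)
(T(-3, -4)² + 13253) + j = ((-11/4)² + 13253) - 26967 = (121/16 + 13253) - 26967 = 212169/16 - 26967 = -219303/16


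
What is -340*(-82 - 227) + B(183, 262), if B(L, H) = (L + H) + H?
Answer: 105767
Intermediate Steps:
B(L, H) = L + 2*H (B(L, H) = (H + L) + H = L + 2*H)
-340*(-82 - 227) + B(183, 262) = -340*(-82 - 227) + (183 + 2*262) = -340*(-309) + (183 + 524) = 105060 + 707 = 105767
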